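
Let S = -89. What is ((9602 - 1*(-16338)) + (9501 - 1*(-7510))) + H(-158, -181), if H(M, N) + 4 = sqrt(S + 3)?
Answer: 42947 + I*sqrt(86) ≈ 42947.0 + 9.2736*I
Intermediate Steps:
H(M, N) = -4 + I*sqrt(86) (H(M, N) = -4 + sqrt(-89 + 3) = -4 + sqrt(-86) = -4 + I*sqrt(86))
((9602 - 1*(-16338)) + (9501 - 1*(-7510))) + H(-158, -181) = ((9602 - 1*(-16338)) + (9501 - 1*(-7510))) + (-4 + I*sqrt(86)) = ((9602 + 16338) + (9501 + 7510)) + (-4 + I*sqrt(86)) = (25940 + 17011) + (-4 + I*sqrt(86)) = 42951 + (-4 + I*sqrt(86)) = 42947 + I*sqrt(86)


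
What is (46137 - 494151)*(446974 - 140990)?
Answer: -137085115776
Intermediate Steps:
(46137 - 494151)*(446974 - 140990) = -448014*305984 = -137085115776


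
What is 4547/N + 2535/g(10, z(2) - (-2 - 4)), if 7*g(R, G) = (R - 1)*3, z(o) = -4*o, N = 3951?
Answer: 2601232/3951 ≈ 658.37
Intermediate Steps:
g(R, G) = -3/7 + 3*R/7 (g(R, G) = ((R - 1)*3)/7 = ((-1 + R)*3)/7 = (-3 + 3*R)/7 = -3/7 + 3*R/7)
4547/N + 2535/g(10, z(2) - (-2 - 4)) = 4547/3951 + 2535/(-3/7 + (3/7)*10) = 4547*(1/3951) + 2535/(-3/7 + 30/7) = 4547/3951 + 2535/(27/7) = 4547/3951 + 2535*(7/27) = 4547/3951 + 5915/9 = 2601232/3951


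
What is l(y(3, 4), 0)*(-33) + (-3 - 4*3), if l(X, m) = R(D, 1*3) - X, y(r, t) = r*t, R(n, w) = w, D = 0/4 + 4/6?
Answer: 282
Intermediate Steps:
D = ⅔ (D = 0*(¼) + 4*(⅙) = 0 + ⅔ = ⅔ ≈ 0.66667)
l(X, m) = 3 - X (l(X, m) = 1*3 - X = 3 - X)
l(y(3, 4), 0)*(-33) + (-3 - 4*3) = (3 - 3*4)*(-33) + (-3 - 4*3) = (3 - 1*12)*(-33) + (-3 - 12) = (3 - 12)*(-33) - 15 = -9*(-33) - 15 = 297 - 15 = 282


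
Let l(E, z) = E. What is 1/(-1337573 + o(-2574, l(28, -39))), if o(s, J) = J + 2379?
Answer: -1/1335166 ≈ -7.4897e-7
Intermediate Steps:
o(s, J) = 2379 + J
1/(-1337573 + o(-2574, l(28, -39))) = 1/(-1337573 + (2379 + 28)) = 1/(-1337573 + 2407) = 1/(-1335166) = -1/1335166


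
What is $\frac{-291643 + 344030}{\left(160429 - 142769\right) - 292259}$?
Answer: $- \frac{52387}{274599} \approx -0.19078$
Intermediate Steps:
$\frac{-291643 + 344030}{\left(160429 - 142769\right) - 292259} = \frac{52387}{17660 - 292259} = \frac{52387}{-274599} = 52387 \left(- \frac{1}{274599}\right) = - \frac{52387}{274599}$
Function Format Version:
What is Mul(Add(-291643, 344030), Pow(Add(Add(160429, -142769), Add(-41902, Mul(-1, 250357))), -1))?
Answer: Rational(-52387, 274599) ≈ -0.19078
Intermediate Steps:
Mul(Add(-291643, 344030), Pow(Add(Add(160429, -142769), Add(-41902, Mul(-1, 250357))), -1)) = Mul(52387, Pow(Add(17660, Add(-41902, -250357)), -1)) = Mul(52387, Pow(Add(17660, -292259), -1)) = Mul(52387, Pow(-274599, -1)) = Mul(52387, Rational(-1, 274599)) = Rational(-52387, 274599)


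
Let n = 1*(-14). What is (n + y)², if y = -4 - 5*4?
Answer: 1444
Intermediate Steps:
y = -24 (y = -4 - 20 = -24)
n = -14
(n + y)² = (-14 - 24)² = (-38)² = 1444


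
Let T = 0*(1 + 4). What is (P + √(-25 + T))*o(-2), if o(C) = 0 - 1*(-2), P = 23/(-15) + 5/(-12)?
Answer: -39/10 + 10*I ≈ -3.9 + 10.0*I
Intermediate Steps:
P = -39/20 (P = 23*(-1/15) + 5*(-1/12) = -23/15 - 5/12 = -39/20 ≈ -1.9500)
T = 0 (T = 0*5 = 0)
o(C) = 2 (o(C) = 0 + 2 = 2)
(P + √(-25 + T))*o(-2) = (-39/20 + √(-25 + 0))*2 = (-39/20 + √(-25))*2 = (-39/20 + 5*I)*2 = -39/10 + 10*I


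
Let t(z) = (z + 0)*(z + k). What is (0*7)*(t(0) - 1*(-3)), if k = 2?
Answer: 0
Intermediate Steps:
t(z) = z*(2 + z) (t(z) = (z + 0)*(z + 2) = z*(2 + z))
(0*7)*(t(0) - 1*(-3)) = (0*7)*(0*(2 + 0) - 1*(-3)) = 0*(0*2 + 3) = 0*(0 + 3) = 0*3 = 0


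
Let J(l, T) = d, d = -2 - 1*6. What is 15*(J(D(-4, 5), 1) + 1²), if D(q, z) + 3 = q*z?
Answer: -105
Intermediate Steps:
D(q, z) = -3 + q*z
d = -8 (d = -2 - 6 = -8)
J(l, T) = -8
15*(J(D(-4, 5), 1) + 1²) = 15*(-8 + 1²) = 15*(-8 + 1) = 15*(-7) = -105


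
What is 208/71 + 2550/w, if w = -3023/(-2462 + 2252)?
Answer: 38649284/214633 ≈ 180.07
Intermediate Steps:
w = 3023/210 (w = -3023/(-210) = -3023*(-1/210) = 3023/210 ≈ 14.395)
208/71 + 2550/w = 208/71 + 2550/(3023/210) = 208*(1/71) + 2550*(210/3023) = 208/71 + 535500/3023 = 38649284/214633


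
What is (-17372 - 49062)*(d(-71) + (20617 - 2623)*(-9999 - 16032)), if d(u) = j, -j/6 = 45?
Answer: 31117824048456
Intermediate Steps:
j = -270 (j = -6*45 = -270)
d(u) = -270
(-17372 - 49062)*(d(-71) + (20617 - 2623)*(-9999 - 16032)) = (-17372 - 49062)*(-270 + (20617 - 2623)*(-9999 - 16032)) = -66434*(-270 + 17994*(-26031)) = -66434*(-270 - 468401814) = -66434*(-468402084) = 31117824048456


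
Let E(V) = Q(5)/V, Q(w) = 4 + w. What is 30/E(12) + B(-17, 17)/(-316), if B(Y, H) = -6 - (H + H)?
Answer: 3170/79 ≈ 40.127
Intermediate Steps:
B(Y, H) = -6 - 2*H
E(V) = 9/V (E(V) = (4 + 5)/V = 9/V)
30/E(12) + B(-17, 17)/(-316) = 30/((9/12)) + (-6 - 2*17)/(-316) = 30/((9*(1/12))) + (-6 - 34)*(-1/316) = 30/(¾) - 40*(-1/316) = 30*(4/3) + 10/79 = 40 + 10/79 = 3170/79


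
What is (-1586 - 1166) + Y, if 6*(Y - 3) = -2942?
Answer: -9718/3 ≈ -3239.3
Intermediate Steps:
Y = -1462/3 (Y = 3 + (⅙)*(-2942) = 3 - 1471/3 = -1462/3 ≈ -487.33)
(-1586 - 1166) + Y = (-1586 - 1166) - 1462/3 = -2752 - 1462/3 = -9718/3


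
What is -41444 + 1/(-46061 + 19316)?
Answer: -1108419781/26745 ≈ -41444.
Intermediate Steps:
-41444 + 1/(-46061 + 19316) = -41444 + 1/(-26745) = -41444 - 1/26745 = -1108419781/26745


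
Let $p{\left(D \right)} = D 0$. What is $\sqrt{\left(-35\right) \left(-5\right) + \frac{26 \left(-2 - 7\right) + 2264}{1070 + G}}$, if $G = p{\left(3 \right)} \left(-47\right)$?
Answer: $\frac{52 \sqrt{749}}{107} \approx 13.3$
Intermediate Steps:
$p{\left(D \right)} = 0$
$G = 0$ ($G = 0 \left(-47\right) = 0$)
$\sqrt{\left(-35\right) \left(-5\right) + \frac{26 \left(-2 - 7\right) + 2264}{1070 + G}} = \sqrt{\left(-35\right) \left(-5\right) + \frac{26 \left(-2 - 7\right) + 2264}{1070 + 0}} = \sqrt{175 + \frac{26 \left(-9\right) + 2264}{1070}} = \sqrt{175 + \left(-234 + 2264\right) \frac{1}{1070}} = \sqrt{175 + 2030 \cdot \frac{1}{1070}} = \sqrt{175 + \frac{203}{107}} = \sqrt{\frac{18928}{107}} = \frac{52 \sqrt{749}}{107}$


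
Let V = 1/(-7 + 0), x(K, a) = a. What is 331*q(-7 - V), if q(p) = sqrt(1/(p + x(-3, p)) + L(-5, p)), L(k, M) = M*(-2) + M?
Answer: 331*sqrt(191478)/168 ≈ 862.14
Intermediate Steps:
V = -1/7 (V = 1/(-7) = -1/7 ≈ -0.14286)
L(k, M) = -M (L(k, M) = -2*M + M = -M)
q(p) = sqrt(1/(2*p) - p) (q(p) = sqrt(1/(p + p) - p) = sqrt(1/(2*p) - p))
331*q(-7 - V) = 331*(sqrt(-4*(-7 - 1*(-1/7)) + 2/(-7 - 1*(-1/7)))/2) = 331*(sqrt(-4*(-7 + 1/7) + 2/(-7 + 1/7))/2) = 331*(sqrt(-4*(-48/7) + 2/(-48/7))/2) = 331*(sqrt(192/7 + 2*(-7/48))/2) = 331*(sqrt(192/7 - 7/24)/2) = 331*(sqrt(4559/168)/2) = 331*((sqrt(191478)/84)/2) = 331*(sqrt(191478)/168) = 331*sqrt(191478)/168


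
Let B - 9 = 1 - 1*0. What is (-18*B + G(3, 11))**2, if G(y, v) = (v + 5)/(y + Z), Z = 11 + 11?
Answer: 20106256/625 ≈ 32170.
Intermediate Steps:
B = 10 (B = 9 + (1 - 1*0) = 9 + (1 + 0) = 9 + 1 = 10)
Z = 22
G(y, v) = (5 + v)/(22 + y) (G(y, v) = (v + 5)/(y + 22) = (5 + v)/(22 + y))
(-18*B + G(3, 11))**2 = (-18*10 + (5 + 11)/(22 + 3))**2 = (-180 + 16/25)**2 = (-4484/25)**2 = 20106256/625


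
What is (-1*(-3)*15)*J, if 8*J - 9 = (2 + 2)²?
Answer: 1125/8 ≈ 140.63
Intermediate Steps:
J = 25/8 (J = 9/8 + (2 + 2)²/8 = 9/8 + (⅛)*4² = 9/8 + (⅛)*16 = 9/8 + 2 = 25/8 ≈ 3.1250)
(-1*(-3)*15)*J = (-1*(-3)*15)*(25/8) = (3*15)*(25/8) = 45*(25/8) = 1125/8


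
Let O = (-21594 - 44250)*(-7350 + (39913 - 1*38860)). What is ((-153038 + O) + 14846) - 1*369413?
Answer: 414112063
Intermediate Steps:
O = 414619668 (O = -65844*(-7350 + (39913 - 38860)) = -65844*(-7350 + 1053) = -65844*(-6297) = 414619668)
((-153038 + O) + 14846) - 1*369413 = ((-153038 + 414619668) + 14846) - 1*369413 = (414466630 + 14846) - 369413 = 414481476 - 369413 = 414112063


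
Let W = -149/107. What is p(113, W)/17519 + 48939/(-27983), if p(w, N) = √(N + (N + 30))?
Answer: -48939/27983 + 4*√19474/1874533 ≈ -1.7486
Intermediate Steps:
W = -149/107 (W = -149*1/107 = -149/107 ≈ -1.3925)
p(w, N) = √(30 + 2*N) (p(w, N) = √(N + (30 + N)) = √(30 + 2*N))
p(113, W)/17519 + 48939/(-27983) = √(30 + 2*(-149/107))/17519 + 48939/(-27983) = √(30 - 298/107)*(1/17519) + 48939*(-1/27983) = √(2912/107)*(1/17519) - 48939/27983 = (4*√19474/107)*(1/17519) - 48939/27983 = 4*√19474/1874533 - 48939/27983 = -48939/27983 + 4*√19474/1874533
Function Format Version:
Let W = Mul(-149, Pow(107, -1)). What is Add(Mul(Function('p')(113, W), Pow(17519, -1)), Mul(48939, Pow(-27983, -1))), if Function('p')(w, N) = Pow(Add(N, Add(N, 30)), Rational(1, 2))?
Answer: Add(Rational(-48939, 27983), Mul(Rational(4, 1874533), Pow(19474, Rational(1, 2)))) ≈ -1.7486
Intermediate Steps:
W = Rational(-149, 107) (W = Mul(-149, Rational(1, 107)) = Rational(-149, 107) ≈ -1.3925)
Function('p')(w, N) = Pow(Add(30, Mul(2, N)), Rational(1, 2)) (Function('p')(w, N) = Pow(Add(N, Add(30, N)), Rational(1, 2)) = Pow(Add(30, Mul(2, N)), Rational(1, 2)))
Add(Mul(Function('p')(113, W), Pow(17519, -1)), Mul(48939, Pow(-27983, -1))) = Add(Mul(Pow(Add(30, Mul(2, Rational(-149, 107))), Rational(1, 2)), Pow(17519, -1)), Mul(48939, Pow(-27983, -1))) = Add(Mul(Pow(Add(30, Rational(-298, 107)), Rational(1, 2)), Rational(1, 17519)), Mul(48939, Rational(-1, 27983))) = Add(Mul(Pow(Rational(2912, 107), Rational(1, 2)), Rational(1, 17519)), Rational(-48939, 27983)) = Add(Mul(Mul(Rational(4, 107), Pow(19474, Rational(1, 2))), Rational(1, 17519)), Rational(-48939, 27983)) = Add(Mul(Rational(4, 1874533), Pow(19474, Rational(1, 2))), Rational(-48939, 27983)) = Add(Rational(-48939, 27983), Mul(Rational(4, 1874533), Pow(19474, Rational(1, 2))))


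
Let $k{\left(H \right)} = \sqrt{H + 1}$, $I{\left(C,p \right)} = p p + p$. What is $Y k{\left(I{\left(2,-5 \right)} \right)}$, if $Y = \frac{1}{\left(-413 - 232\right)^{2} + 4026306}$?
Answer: $\frac{\sqrt{21}}{4442331} \approx 1.0316 \cdot 10^{-6}$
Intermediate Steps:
$I{\left(C,p \right)} = p + p^{2}$ ($I{\left(C,p \right)} = p^{2} + p = p + p^{2}$)
$k{\left(H \right)} = \sqrt{1 + H}$
$Y = \frac{1}{4442331}$ ($Y = \frac{1}{\left(-645\right)^{2} + 4026306} = \frac{1}{416025 + 4026306} = \frac{1}{4442331} \approx 2.2511 \cdot 10^{-7}$)
$Y k{\left(I{\left(2,-5 \right)} \right)} = \frac{\sqrt{1 - 5 \left(1 - 5\right)}}{4442331} = \frac{\sqrt{1 - -20}}{4442331} = \frac{\sqrt{1 + 20}}{4442331} = \frac{\sqrt{21}}{4442331}$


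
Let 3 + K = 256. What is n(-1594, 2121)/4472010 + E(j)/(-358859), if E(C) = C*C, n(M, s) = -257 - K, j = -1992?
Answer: -591513496891/53494034553 ≈ -11.058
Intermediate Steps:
K = 253 (K = -3 + 256 = 253)
n(M, s) = -510 (n(M, s) = -257 - 1*253 = -257 - 253 = -510)
E(C) = C²
n(-1594, 2121)/4472010 + E(j)/(-358859) = -510/4472010 + (-1992)²/(-358859) = -510*1/4472010 + 3968064*(-1/358859) = -17/149067 - 3968064/358859 = -591513496891/53494034553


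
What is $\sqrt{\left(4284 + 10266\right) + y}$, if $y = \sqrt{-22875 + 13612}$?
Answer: $\sqrt{14550 + i \sqrt{9263}} \approx 120.62 + 0.3989 i$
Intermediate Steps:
$y = i \sqrt{9263}$ ($y = \sqrt{-9263} = i \sqrt{9263} \approx 96.245 i$)
$\sqrt{\left(4284 + 10266\right) + y} = \sqrt{\left(4284 + 10266\right) + i \sqrt{9263}} = \sqrt{14550 + i \sqrt{9263}}$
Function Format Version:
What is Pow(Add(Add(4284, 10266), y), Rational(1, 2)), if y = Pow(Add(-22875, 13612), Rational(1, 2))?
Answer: Pow(Add(14550, Mul(I, Pow(9263, Rational(1, 2)))), Rational(1, 2)) ≈ Add(120.62, Mul(0.3989, I))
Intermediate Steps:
y = Mul(I, Pow(9263, Rational(1, 2))) (y = Pow(-9263, Rational(1, 2)) = Mul(I, Pow(9263, Rational(1, 2))) ≈ Mul(96.245, I))
Pow(Add(Add(4284, 10266), y), Rational(1, 2)) = Pow(Add(Add(4284, 10266), Mul(I, Pow(9263, Rational(1, 2)))), Rational(1, 2)) = Pow(Add(14550, Mul(I, Pow(9263, Rational(1, 2)))), Rational(1, 2))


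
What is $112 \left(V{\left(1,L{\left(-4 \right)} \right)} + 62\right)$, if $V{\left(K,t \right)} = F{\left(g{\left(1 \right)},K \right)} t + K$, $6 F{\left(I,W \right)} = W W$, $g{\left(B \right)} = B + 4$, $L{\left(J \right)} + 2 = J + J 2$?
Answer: $\frac{20384}{3} \approx 6794.7$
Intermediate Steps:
$L{\left(J \right)} = -2 + 3 J$ ($L{\left(J \right)} = -2 + \left(J + J 2\right) = -2 + \left(J + 2 J\right) = -2 + 3 J$)
$g{\left(B \right)} = 4 + B$
$F{\left(I,W \right)} = \frac{W^{2}}{6}$ ($F{\left(I,W \right)} = \frac{W W}{6} = \frac{W^{2}}{6}$)
$V{\left(K,t \right)} = K + \frac{t K^{2}}{6}$ ($V{\left(K,t \right)} = \frac{K^{2}}{6} t + K = \frac{t K^{2}}{6} + K = K + \frac{t K^{2}}{6}$)
$112 \left(V{\left(1,L{\left(-4 \right)} \right)} + 62\right) = 112 \left(\frac{1}{6} \cdot 1 \left(6 + 1 \left(-2 + 3 \left(-4\right)\right)\right) + 62\right) = 112 \left(\frac{1}{6} \cdot 1 \left(6 + 1 \left(-2 - 12\right)\right) + 62\right) = 112 \left(\frac{1}{6} \cdot 1 \left(6 + 1 \left(-14\right)\right) + 62\right) = 112 \left(\frac{1}{6} \cdot 1 \left(6 - 14\right) + 62\right) = 112 \left(\frac{1}{6} \cdot 1 \left(-8\right) + 62\right) = 112 \left(- \frac{4}{3} + 62\right) = 112 \cdot \frac{182}{3} = \frac{20384}{3}$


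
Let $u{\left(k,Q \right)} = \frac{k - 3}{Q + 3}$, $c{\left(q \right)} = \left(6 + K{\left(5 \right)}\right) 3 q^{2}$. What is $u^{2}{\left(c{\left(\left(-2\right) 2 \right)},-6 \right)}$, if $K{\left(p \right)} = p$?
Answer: $30625$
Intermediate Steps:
$c{\left(q \right)} = 33 q^{2}$ ($c{\left(q \right)} = \left(6 + 5\right) 3 q^{2} = 11 \cdot 3 q^{2} = 33 q^{2}$)
$u{\left(k,Q \right)} = \frac{-3 + k}{3 + Q}$
$u^{2}{\left(c{\left(\left(-2\right) 2 \right)},-6 \right)} = \left(\frac{-3 + 33 \left(\left(-2\right) 2\right)^{2}}{3 - 6}\right)^{2} = \left(\frac{-3 + 33 \left(-4\right)^{2}}{-3}\right)^{2} = \left(- \frac{-3 + 33 \cdot 16}{3}\right)^{2} = \left(- \frac{-3 + 528}{3}\right)^{2} = \left(\left(- \frac{1}{3}\right) 525\right)^{2} = \left(-175\right)^{2} = 30625$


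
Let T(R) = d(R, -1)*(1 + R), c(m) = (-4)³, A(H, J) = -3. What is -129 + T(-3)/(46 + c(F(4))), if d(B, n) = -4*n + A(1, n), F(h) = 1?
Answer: -1160/9 ≈ -128.89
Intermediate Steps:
c(m) = -64
d(B, n) = -3 - 4*n (d(B, n) = -4*n - 3 = -3 - 4*n)
T(R) = 1 + R (T(R) = (-3 - 4*(-1))*(1 + R) = (-3 + 4)*(1 + R) = 1*(1 + R) = 1 + R)
-129 + T(-3)/(46 + c(F(4))) = -129 + (1 - 3)/(46 - 64) = -129 - 2/(-18) = -129 - 1/18*(-2) = -129 + ⅑ = -1160/9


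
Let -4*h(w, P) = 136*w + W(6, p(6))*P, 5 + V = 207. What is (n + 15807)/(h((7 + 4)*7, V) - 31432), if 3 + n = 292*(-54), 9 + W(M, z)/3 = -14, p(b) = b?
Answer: -24/20377 ≈ -0.0011778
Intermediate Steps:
V = 202 (V = -5 + 207 = 202)
W(M, z) = -69 (W(M, z) = -27 + 3*(-14) = -27 - 42 = -69)
h(w, P) = -34*w + 69*P/4 (h(w, P) = -(136*w - 69*P)/4 = -(-69*P + 136*w)/4 = -34*w + 69*P/4)
n = -15771 (n = -3 + 292*(-54) = -3 - 15768 = -15771)
(n + 15807)/(h((7 + 4)*7, V) - 31432) = (-15771 + 15807)/((-34*(7 + 4)*7 + (69/4)*202) - 31432) = 36/((-374*7 + 6969/2) - 31432) = 36/((-34*77 + 6969/2) - 31432) = 36/((-2618 + 6969/2) - 31432) = 36/(1733/2 - 31432) = 36/(-61131/2) = 36*(-2/61131) = -24/20377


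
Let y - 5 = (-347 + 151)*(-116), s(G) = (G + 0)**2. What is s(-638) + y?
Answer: 429785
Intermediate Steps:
s(G) = G**2
y = 22741 (y = 5 + (-347 + 151)*(-116) = 5 - 196*(-116) = 5 + 22736 = 22741)
s(-638) + y = (-638)**2 + 22741 = 407044 + 22741 = 429785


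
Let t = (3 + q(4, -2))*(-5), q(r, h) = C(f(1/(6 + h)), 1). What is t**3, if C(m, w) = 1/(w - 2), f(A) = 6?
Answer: -1000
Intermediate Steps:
C(m, w) = 1/(-2 + w)
q(r, h) = -1 (q(r, h) = 1/(-2 + 1) = 1/(-1) = -1)
t = -10 (t = (3 - 1)*(-5) = 2*(-5) = -10)
t**3 = (-10)**3 = -1000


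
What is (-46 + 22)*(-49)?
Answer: 1176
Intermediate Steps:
(-46 + 22)*(-49) = -24*(-49) = 1176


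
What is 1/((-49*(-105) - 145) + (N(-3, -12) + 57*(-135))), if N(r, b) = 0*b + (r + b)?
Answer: -1/2710 ≈ -0.00036900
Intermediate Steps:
N(r, b) = b + r (N(r, b) = 0 + (b + r) = b + r)
1/((-49*(-105) - 145) + (N(-3, -12) + 57*(-135))) = 1/((-49*(-105) - 145) + ((-12 - 3) + 57*(-135))) = 1/((5145 - 145) + (-15 - 7695)) = 1/(5000 - 7710) = 1/(-2710) = -1/2710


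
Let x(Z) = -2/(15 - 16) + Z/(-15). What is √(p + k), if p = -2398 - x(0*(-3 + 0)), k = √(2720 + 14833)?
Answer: √(-2400 + √17553) ≈ 47.618*I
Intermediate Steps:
x(Z) = 2 - Z/15 (x(Z) = -2/(-1) + Z*(-1/15) = -2*(-1) - Z/15 = 2 - Z/15)
k = √17553 ≈ 132.49
p = -2400 (p = -2398 - (2 - 0*(-3 + 0)) = -2398 - (2 - 0*(-3)) = -2398 - (2 - 1/15*0) = -2398 - (2 + 0) = -2398 - 1*2 = -2398 - 2 = -2400)
√(p + k) = √(-2400 + √17553)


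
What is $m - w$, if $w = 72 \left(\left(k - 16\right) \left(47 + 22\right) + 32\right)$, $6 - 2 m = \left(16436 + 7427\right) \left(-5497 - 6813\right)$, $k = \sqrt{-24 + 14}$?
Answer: $146953952 - 4968 i \sqrt{10} \approx 1.4695 \cdot 10^{8} - 15710.0 i$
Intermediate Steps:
$k = i \sqrt{10}$ ($k = \sqrt{-10} = i \sqrt{10} \approx 3.1623 i$)
$m = 146876768$ ($m = 3 - \frac{\left(16436 + 7427\right) \left(-5497 - 6813\right)}{2} = 3 - \frac{23863 \left(-12310\right)}{2} = 3 - -146876765 = 3 + 146876765 = 146876768$)
$w = -77184 + 4968 i \sqrt{10}$ ($w = 72 \left(\left(i \sqrt{10} - 16\right) \left(47 + 22\right) + 32\right) = 72 \left(\left(-16 + i \sqrt{10}\right) 69 + 32\right) = 72 \left(\left(-1104 + 69 i \sqrt{10}\right) + 32\right) = 72 \left(-1072 + 69 i \sqrt{10}\right) = -77184 + 4968 i \sqrt{10} \approx -77184.0 + 15710.0 i$)
$m - w = 146876768 - \left(-77184 + 4968 i \sqrt{10}\right) = 146876768 + \left(77184 - 4968 i \sqrt{10}\right) = 146953952 - 4968 i \sqrt{10}$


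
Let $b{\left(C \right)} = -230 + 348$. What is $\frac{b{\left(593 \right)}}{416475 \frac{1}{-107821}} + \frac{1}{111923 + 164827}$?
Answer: $- \frac{579597707}{18972750} \approx -30.549$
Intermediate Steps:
$b{\left(C \right)} = 118$
$\frac{b{\left(593 \right)}}{416475 \frac{1}{-107821}} + \frac{1}{111923 + 164827} = \frac{118}{416475 \frac{1}{-107821}} + \frac{1}{111923 + 164827} = \frac{118}{416475 \left(- \frac{1}{107821}\right)} + \frac{1}{276750} = \frac{118}{- \frac{416475}{107821}} + \frac{1}{276750} = 118 \left(- \frac{107821}{416475}\right) + \frac{1}{276750} = - \frac{12722878}{416475} + \frac{1}{276750} = - \frac{579597707}{18972750}$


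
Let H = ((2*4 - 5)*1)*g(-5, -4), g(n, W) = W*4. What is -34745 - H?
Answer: -34697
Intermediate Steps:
g(n, W) = 4*W
H = -48 (H = ((2*4 - 5)*1)*(4*(-4)) = ((8 - 5)*1)*(-16) = (3*1)*(-16) = 3*(-16) = -48)
-34745 - H = -34745 - 1*(-48) = -34745 + 48 = -34697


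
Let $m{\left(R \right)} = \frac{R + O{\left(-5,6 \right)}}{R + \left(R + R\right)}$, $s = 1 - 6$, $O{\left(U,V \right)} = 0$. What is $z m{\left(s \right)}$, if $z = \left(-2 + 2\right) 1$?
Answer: $0$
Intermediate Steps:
$s = -5$ ($s = 1 - 6 = -5$)
$m{\left(R \right)} = \frac{1}{3}$ ($m{\left(R \right)} = \frac{R + 0}{R + \left(R + R\right)} = \frac{R}{R + 2 R} = \frac{R}{3 R} = R \frac{1}{3 R} = \frac{1}{3}$)
$z = 0$ ($z = 0 \cdot 1 = 0$)
$z m{\left(s \right)} = 0 \cdot \frac{1}{3} = 0$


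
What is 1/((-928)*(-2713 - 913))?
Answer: 1/3364928 ≈ 2.9718e-7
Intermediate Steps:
1/((-928)*(-2713 - 913)) = -1/928/(-3626) = -1/928*(-1/3626) = 1/3364928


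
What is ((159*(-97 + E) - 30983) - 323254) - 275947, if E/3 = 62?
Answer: -616033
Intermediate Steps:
E = 186 (E = 3*62 = 186)
((159*(-97 + E) - 30983) - 323254) - 275947 = ((159*(-97 + 186) - 30983) - 323254) - 275947 = ((159*89 - 30983) - 323254) - 275947 = ((14151 - 30983) - 323254) - 275947 = (-16832 - 323254) - 275947 = -340086 - 275947 = -616033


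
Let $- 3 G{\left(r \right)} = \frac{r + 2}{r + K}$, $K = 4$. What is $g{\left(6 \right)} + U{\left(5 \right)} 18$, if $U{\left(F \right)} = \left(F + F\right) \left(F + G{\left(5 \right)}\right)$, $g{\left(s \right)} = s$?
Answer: $\frac{2578}{3} \approx 859.33$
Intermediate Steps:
$G{\left(r \right)} = - \frac{2 + r}{3 \left(4 + r\right)}$ ($G{\left(r \right)} = - \frac{\left(r + 2\right) \frac{1}{r + 4}}{3} = - \frac{\left(2 + r\right) \frac{1}{4 + r}}{3} = - \frac{\frac{1}{4 + r} \left(2 + r\right)}{3} = - \frac{2 + r}{3 \left(4 + r\right)}$)
$U{\left(F \right)} = 2 F \left(- \frac{7}{27} + F\right)$ ($U{\left(F \right)} = \left(F + F\right) \left(F + \frac{-2 - 5}{3 \left(4 + 5\right)}\right) = 2 F \left(F + \frac{-2 - 5}{3 \cdot 9}\right) = 2 F \left(F + \frac{1}{3} \cdot \frac{1}{9} \left(-7\right)\right) = 2 F \left(F - \frac{7}{27}\right) = 2 F \left(- \frac{7}{27} + F\right)$)
$g{\left(6 \right)} + U{\left(5 \right)} 18 = 6 + \frac{2}{27} \cdot 5 \left(-7 + 27 \cdot 5\right) 18 = 6 + \frac{2}{27} \cdot 5 \left(-7 + 135\right) 18 = 6 + \frac{2}{27} \cdot 5 \cdot 128 \cdot 18 = 6 + \frac{1280}{27} \cdot 18 = 6 + \frac{2560}{3} = \frac{2578}{3}$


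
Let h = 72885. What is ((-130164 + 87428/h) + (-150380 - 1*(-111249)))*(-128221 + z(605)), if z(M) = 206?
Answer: 315914870299141/14577 ≈ 2.1672e+10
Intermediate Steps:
((-130164 + 87428/h) + (-150380 - 1*(-111249)))*(-128221 + z(605)) = ((-130164 + 87428/72885) + (-150380 - 1*(-111249)))*(-128221 + 206) = ((-130164 + 87428*(1/72885)) + (-150380 + 111249))*(-128015) = ((-130164 + 87428/72885) - 39131)*(-128015) = (-9486915712/72885 - 39131)*(-128015) = -12338978647/72885*(-128015) = 315914870299141/14577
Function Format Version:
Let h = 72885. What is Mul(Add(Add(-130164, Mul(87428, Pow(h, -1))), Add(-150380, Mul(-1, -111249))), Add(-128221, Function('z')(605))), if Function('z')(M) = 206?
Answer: Rational(315914870299141, 14577) ≈ 2.1672e+10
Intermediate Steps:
Mul(Add(Add(-130164, Mul(87428, Pow(h, -1))), Add(-150380, Mul(-1, -111249))), Add(-128221, Function('z')(605))) = Mul(Add(Add(-130164, Mul(87428, Pow(72885, -1))), Add(-150380, Mul(-1, -111249))), Add(-128221, 206)) = Mul(Add(Add(-130164, Mul(87428, Rational(1, 72885))), Add(-150380, 111249)), -128015) = Mul(Add(Add(-130164, Rational(87428, 72885)), -39131), -128015) = Mul(Add(Rational(-9486915712, 72885), -39131), -128015) = Mul(Rational(-12338978647, 72885), -128015) = Rational(315914870299141, 14577)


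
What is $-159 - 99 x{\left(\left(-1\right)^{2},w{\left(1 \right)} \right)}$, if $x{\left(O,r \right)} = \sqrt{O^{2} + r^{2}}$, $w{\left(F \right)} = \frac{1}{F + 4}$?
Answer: $-159 - \frac{99 \sqrt{26}}{5} \approx -259.96$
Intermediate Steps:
$w{\left(F \right)} = \frac{1}{4 + F}$
$-159 - 99 x{\left(\left(-1\right)^{2},w{\left(1 \right)} \right)} = -159 - 99 \sqrt{\left(\left(-1\right)^{2}\right)^{2} + \left(\frac{1}{4 + 1}\right)^{2}} = -159 - 99 \sqrt{1^{2} + \left(\frac{1}{5}\right)^{2}} = -159 - 99 \sqrt{1 + \left(\frac{1}{5}\right)^{2}} = -159 - 99 \sqrt{1 + \frac{1}{25}} = -159 - 99 \sqrt{\frac{26}{25}} = -159 - 99 \frac{\sqrt{26}}{5} = -159 - \frac{99 \sqrt{26}}{5}$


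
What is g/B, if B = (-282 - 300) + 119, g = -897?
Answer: 897/463 ≈ 1.9374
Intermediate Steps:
B = -463 (B = -582 + 119 = -463)
g/B = -897/(-463) = -897*(-1/463) = 897/463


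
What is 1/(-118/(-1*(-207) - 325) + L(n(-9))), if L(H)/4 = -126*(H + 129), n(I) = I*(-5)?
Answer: -1/87695 ≈ -1.1403e-5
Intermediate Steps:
n(I) = -5*I
L(H) = -65016 - 504*H (L(H) = 4*(-126*(H + 129)) = 4*(-126*(129 + H)) = 4*(-16254 - 126*H) = -65016 - 504*H)
1/(-118/(-1*(-207) - 325) + L(n(-9))) = 1/(-118/(-1*(-207) - 325) + (-65016 - (-2520)*(-9))) = 1/(-118/(207 - 325) + (-65016 - 504*45)) = 1/(-118/(-118) + (-65016 - 22680)) = 1/(-1/118*(-118) - 87696) = 1/(1 - 87696) = 1/(-87695) = -1/87695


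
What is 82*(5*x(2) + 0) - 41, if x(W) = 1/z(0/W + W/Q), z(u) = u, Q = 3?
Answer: 574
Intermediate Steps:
x(W) = 3/W (x(W) = 1/(0/W + W/3) = 1/(0 + W*(1/3)) = 1/(0 + W/3) = 1/(W/3) = 3/W)
82*(5*x(2) + 0) - 41 = 82*(5*(3/2) + 0) - 41 = 82*(15/2 + 0) - 41 = 82*(15/2) - 41 = 615 - 41 = 574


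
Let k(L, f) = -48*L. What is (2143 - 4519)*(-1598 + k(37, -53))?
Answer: 8016624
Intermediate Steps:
(2143 - 4519)*(-1598 + k(37, -53)) = (2143 - 4519)*(-1598 - 48*37) = -2376*(-1598 - 1776) = -2376*(-3374) = 8016624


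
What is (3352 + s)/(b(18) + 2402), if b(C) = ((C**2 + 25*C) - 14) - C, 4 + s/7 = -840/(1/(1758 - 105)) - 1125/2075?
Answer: -268818181/86984 ≈ -3090.4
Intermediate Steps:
s = -806732759/83 (s = -28 + 7*(-840/(1/(1758 - 105)) - 1125/2075) = -28 + 7*(-840/(1/1653) - 1125*1/2075) = -28 + 7*(-840/1/1653 - 45/83) = -28 + 7*(-840*1653 - 45/83) = -28 + 7*(-1388520 - 45/83) = -28 + 7*(-115247205/83) = -28 - 806730435/83 = -806732759/83 ≈ -9.7197e+6)
b(C) = -14 + C**2 + 24*C (b(C) = (-14 + C**2 + 25*C) - C = -14 + C**2 + 24*C)
(3352 + s)/(b(18) + 2402) = (3352 - 806732759/83)/((-14 + 18**2 + 24*18) + 2402) = -806454543/(83*((-14 + 324 + 432) + 2402)) = -806454543/(83*(742 + 2402)) = -806454543/83/3144 = -806454543/83*1/3144 = -268818181/86984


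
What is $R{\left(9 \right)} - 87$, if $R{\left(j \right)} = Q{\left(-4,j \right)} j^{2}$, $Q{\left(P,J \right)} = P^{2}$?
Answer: $1209$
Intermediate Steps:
$R{\left(j \right)} = 16 j^{2}$ ($R{\left(j \right)} = \left(-4\right)^{2} j^{2} = 16 j^{2}$)
$R{\left(9 \right)} - 87 = 16 \cdot 9^{2} - 87 = 16 \cdot 81 - 87 = 1296 - 87 = 1209$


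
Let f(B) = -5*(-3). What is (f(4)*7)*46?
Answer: 4830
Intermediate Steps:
f(B) = 15
(f(4)*7)*46 = (15*7)*46 = 105*46 = 4830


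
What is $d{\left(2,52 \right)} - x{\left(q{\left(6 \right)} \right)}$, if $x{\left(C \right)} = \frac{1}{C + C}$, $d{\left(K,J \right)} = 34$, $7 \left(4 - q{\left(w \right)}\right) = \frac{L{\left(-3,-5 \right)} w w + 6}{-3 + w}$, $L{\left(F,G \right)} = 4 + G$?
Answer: $\frac{2577}{76} \approx 33.908$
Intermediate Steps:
$q{\left(w \right)} = 4 - \frac{6 - w^{2}}{7 \left(-3 + w\right)}$ ($q{\left(w \right)} = 4 - \frac{\left(\left(4 - 5\right) w w + 6\right) \frac{1}{-3 + w}}{7} = 4 - \frac{\left(- w w + 6\right) \frac{1}{-3 + w}}{7} = 4 - \frac{\left(- w^{2} + 6\right) \frac{1}{-3 + w}}{7} = 4 - \frac{\left(6 - w^{2}\right) \frac{1}{-3 + w}}{7} = 4 - \frac{\frac{1}{-3 + w} \left(6 - w^{2}\right)}{7} = 4 - \frac{6 - w^{2}}{7 \left(-3 + w\right)}$)
$x{\left(C \right)} = \frac{1}{2 C}$
$d{\left(2,52 \right)} - x{\left(q{\left(6 \right)} \right)} = 34 - \frac{1}{2 \frac{-90 + 6^{2} + 28 \cdot 6}{7 \left(-3 + 6\right)}} = 34 - \frac{1}{2 \frac{-90 + 36 + 168}{7 \cdot 3}} = 34 - \frac{1}{2 \cdot \frac{1}{7} \cdot \frac{1}{3} \cdot 114} = 34 - \frac{1}{2 \cdot \frac{38}{7}} = 34 - \frac{1}{2} \cdot \frac{7}{38} = 34 - \frac{7}{76} = \frac{2577}{76}$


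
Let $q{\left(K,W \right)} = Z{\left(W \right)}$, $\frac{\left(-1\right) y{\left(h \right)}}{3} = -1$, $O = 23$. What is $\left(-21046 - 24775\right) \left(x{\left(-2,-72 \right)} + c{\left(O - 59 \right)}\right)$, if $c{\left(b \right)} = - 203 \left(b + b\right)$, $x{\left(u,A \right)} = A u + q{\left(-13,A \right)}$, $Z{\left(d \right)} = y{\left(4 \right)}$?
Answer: $-676455423$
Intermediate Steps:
$y{\left(h \right)} = 3$ ($y{\left(h \right)} = \left(-3\right) \left(-1\right) = 3$)
$Z{\left(d \right)} = 3$
$q{\left(K,W \right)} = 3$
$x{\left(u,A \right)} = 3 + A u$ ($x{\left(u,A \right)} = A u + 3 = 3 + A u$)
$c{\left(b \right)} = - 406 b$ ($c{\left(b \right)} = - 203 \cdot 2 b = - 406 b$)
$\left(-21046 - 24775\right) \left(x{\left(-2,-72 \right)} + c{\left(O - 59 \right)}\right) = \left(-21046 - 24775\right) \left(\left(3 - -144\right) - 406 \left(23 - 59\right)\right) = - 45821 \left(\left(3 + 144\right) - 406 \left(23 - 59\right)\right) = - 45821 \left(147 - -14616\right) = - 45821 \left(147 + 14616\right) = \left(-45821\right) 14763 = -676455423$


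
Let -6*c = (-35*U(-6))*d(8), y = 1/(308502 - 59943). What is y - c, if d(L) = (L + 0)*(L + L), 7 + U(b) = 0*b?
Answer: 1299135041/248559 ≈ 5226.7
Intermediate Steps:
U(b) = -7 (U(b) = -7 + 0*b = -7 + 0 = -7)
d(L) = 2*L**2 (d(L) = L*(2*L) = 2*L**2)
y = 1/248559 ≈ 4.0232e-6
c = -15680/3 (c = -(-35*(-7))*2*8**2/6 = -245*2*64/6 = -245*128/6 = -1/6*31360 = -15680/3 ≈ -5226.7)
y - c = 1/248559 - 1*(-15680/3) = 1/248559 + 15680/3 = 1299135041/248559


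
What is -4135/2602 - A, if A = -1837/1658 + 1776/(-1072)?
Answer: 84944456/72261443 ≈ 1.1755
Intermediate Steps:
A = -307117/111086 (A = -1837*1/1658 + 1776*(-1/1072) = -1837/1658 - 111/67 = -307117/111086 ≈ -2.7647)
-4135/2602 - A = -4135/2602 - 1*(-307117/111086) = -4135*1/2602 + 307117/111086 = -4135/2602 + 307117/111086 = 84944456/72261443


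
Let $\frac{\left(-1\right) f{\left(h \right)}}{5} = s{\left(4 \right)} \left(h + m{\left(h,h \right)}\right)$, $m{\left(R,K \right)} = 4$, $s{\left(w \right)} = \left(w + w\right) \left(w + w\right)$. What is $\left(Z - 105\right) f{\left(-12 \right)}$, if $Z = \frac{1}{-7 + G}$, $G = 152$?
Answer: $- \frac{7794688}{29} \approx -2.6878 \cdot 10^{5}$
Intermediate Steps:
$s{\left(w \right)} = 4 w^{2}$ ($s{\left(w \right)} = 2 w 2 w = 4 w^{2}$)
$Z = \frac{1}{145}$ ($Z = \frac{1}{-7 + 152} = \frac{1}{145} \approx 0.0068966$)
$f{\left(h \right)} = -1280 - 320 h$ ($f{\left(h \right)} = - 5 \cdot 4 \cdot 4^{2} \left(h + 4\right) = - 5 \cdot 4 \cdot 16 \left(4 + h\right) = - 5 \cdot 64 \left(4 + h\right) = - 5 \left(256 + 64 h\right) = -1280 - 320 h$)
$\left(Z - 105\right) f{\left(-12 \right)} = \left(\frac{1}{145} - 105\right) \left(-1280 - -3840\right) = - \frac{15224 \left(-1280 + 3840\right)}{145} = \left(- \frac{15224}{145}\right) 2560 = - \frac{7794688}{29}$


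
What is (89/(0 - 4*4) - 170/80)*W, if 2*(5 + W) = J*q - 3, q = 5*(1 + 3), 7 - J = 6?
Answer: -861/32 ≈ -26.906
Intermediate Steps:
J = 1 (J = 7 - 1*6 = 7 - 6 = 1)
q = 20 (q = 5*4 = 20)
W = 7/2 (W = -5 + (1*20 - 3)/2 = -5 + (20 - 3)/2 = -5 + (½)*17 = -5 + 17/2 = 7/2 ≈ 3.5000)
(89/(0 - 4*4) - 170/80)*W = (89/(0 - 4*4) - 170/80)*(7/2) = (89/(0 - 16) - 170*1/80)*(7/2) = (89/(-16) - 17/8)*(7/2) = (89*(-1/16) - 17/8)*(7/2) = (-89/16 - 17/8)*(7/2) = -123/16*7/2 = -861/32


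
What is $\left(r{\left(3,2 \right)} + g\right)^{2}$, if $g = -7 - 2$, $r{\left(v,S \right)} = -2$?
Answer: $121$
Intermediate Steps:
$g = -9$
$\left(r{\left(3,2 \right)} + g\right)^{2} = \left(-2 - 9\right)^{2} = \left(-11\right)^{2} = 121$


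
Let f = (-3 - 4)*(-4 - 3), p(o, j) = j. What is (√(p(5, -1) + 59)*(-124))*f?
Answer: -6076*√58 ≈ -46273.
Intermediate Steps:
f = 49 (f = -7*(-7) = 49)
(√(p(5, -1) + 59)*(-124))*f = (√(-1 + 59)*(-124))*49 = (√58*(-124))*49 = -124*√58*49 = -6076*√58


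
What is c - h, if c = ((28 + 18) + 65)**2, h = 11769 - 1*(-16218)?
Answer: -15666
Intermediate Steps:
h = 27987 (h = 11769 + 16218 = 27987)
c = 12321 (c = (46 + 65)**2 = 111**2 = 12321)
c - h = 12321 - 1*27987 = 12321 - 27987 = -15666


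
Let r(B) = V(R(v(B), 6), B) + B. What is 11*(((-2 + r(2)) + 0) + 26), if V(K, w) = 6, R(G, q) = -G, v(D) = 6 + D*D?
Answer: 352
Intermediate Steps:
v(D) = 6 + D²
r(B) = 6 + B
11*(((-2 + r(2)) + 0) + 26) = 11*(((-2 + (6 + 2)) + 0) + 26) = 11*(((-2 + 8) + 0) + 26) = 11*((6 + 0) + 26) = 11*(6 + 26) = 11*32 = 352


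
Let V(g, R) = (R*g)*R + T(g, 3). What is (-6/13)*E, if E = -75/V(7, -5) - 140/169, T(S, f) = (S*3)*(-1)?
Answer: 102705/169169 ≈ 0.60711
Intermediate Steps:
T(S, f) = -3*S (T(S, f) = (3*S)*(-1) = -3*S)
V(g, R) = -3*g + g*R**2 (V(g, R) = (R*g)*R - 3*g = g*R**2 - 3*g = -3*g + g*R**2)
E = -34235/26026 (E = -75*1/(7*(-3 + (-5)**2)) - 140/169 = -75*1/(7*(-3 + 25)) - 140*1/169 = -75/(7*22) - 140/169 = -75/154 - 140/169 = -34235/26026 ≈ -1.3154)
(-6/13)*E = -6/13*(-34235/26026) = 102705/169169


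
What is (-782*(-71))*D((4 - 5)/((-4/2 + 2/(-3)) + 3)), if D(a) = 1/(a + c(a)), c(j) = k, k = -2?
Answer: -55522/5 ≈ -11104.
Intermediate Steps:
c(j) = -2
D(a) = 1/(-2 + a) (D(a) = 1/(a - 2) = 1/(-2 + a))
(-782*(-71))*D((4 - 5)/((-4/2 + 2/(-3)) + 3)) = (-782*(-71))/(-2 + (4 - 5)/((-4/2 + 2/(-3)) + 3)) = 55522/(-2 - 1/((-4*½ + 2*(-⅓)) + 3)) = 55522/(-2 - 1/((-2 - ⅔) + 3)) = 55522/(-2 - 1/(-8/3 + 3)) = 55522/(-2 - 1/⅓) = 55522/(-2 - 1*3) = 55522/(-2 - 3) = 55522/(-5) = 55522*(-⅕) = -55522/5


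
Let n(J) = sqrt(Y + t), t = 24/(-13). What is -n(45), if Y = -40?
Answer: -4*I*sqrt(442)/13 ≈ -6.4689*I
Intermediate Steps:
t = -24/13 (t = 24*(-1/13) = -24/13 ≈ -1.8462)
n(J) = 4*I*sqrt(442)/13 (n(J) = sqrt(-40 - 24/13) = sqrt(-544/13) = 4*I*sqrt(442)/13)
-n(45) = -4*I*sqrt(442)/13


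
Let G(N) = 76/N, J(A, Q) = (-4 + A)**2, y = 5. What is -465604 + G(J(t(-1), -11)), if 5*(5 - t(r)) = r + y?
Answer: -463704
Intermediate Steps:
t(r) = 4 - r/5 (t(r) = 5 - (r + 5)/5 = 5 - (5 + r)/5 = 5 + (-1 - r/5) = 4 - r/5)
-465604 + G(J(t(-1), -11)) = -465604 + 76/((-4 + (4 - 1/5*(-1)))**2) = -465604 + 76/((-4 + (4 + 1/5))**2) = -465604 + 76/((-4 + 21/5)**2) = -465604 + 76/((1/5)**2) = -465604 + 76/(1/25) = -465604 + 76*25 = -465604 + 1900 = -463704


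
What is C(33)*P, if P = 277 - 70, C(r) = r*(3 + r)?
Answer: 245916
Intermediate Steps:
P = 207
C(33)*P = (33*(3 + 33))*207 = (33*36)*207 = 1188*207 = 245916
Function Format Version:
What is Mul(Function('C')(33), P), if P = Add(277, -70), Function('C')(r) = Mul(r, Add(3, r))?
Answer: 245916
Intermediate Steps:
P = 207
Mul(Function('C')(33), P) = Mul(Mul(33, Add(3, 33)), 207) = Mul(Mul(33, 36), 207) = Mul(1188, 207) = 245916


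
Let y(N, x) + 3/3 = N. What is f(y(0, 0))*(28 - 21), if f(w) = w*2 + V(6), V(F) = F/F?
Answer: -7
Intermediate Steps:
y(N, x) = -1 + N
V(F) = 1
f(w) = 1 + 2*w (f(w) = w*2 + 1 = 2*w + 1 = 1 + 2*w)
f(y(0, 0))*(28 - 21) = (1 + 2*(-1 + 0))*(28 - 21) = (1 + 2*(-1))*7 = (1 - 2)*7 = -1*7 = -7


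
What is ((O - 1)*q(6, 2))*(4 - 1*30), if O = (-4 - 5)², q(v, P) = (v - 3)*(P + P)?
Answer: -24960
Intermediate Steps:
q(v, P) = 2*P*(-3 + v) (q(v, P) = (-3 + v)*(2*P) = 2*P*(-3 + v))
O = 81 (O = (-9)² = 81)
((O - 1)*q(6, 2))*(4 - 1*30) = ((81 - 1)*(2*2*(-3 + 6)))*(4 - 1*30) = (80*(2*2*3))*(4 - 30) = (80*12)*(-26) = 960*(-26) = -24960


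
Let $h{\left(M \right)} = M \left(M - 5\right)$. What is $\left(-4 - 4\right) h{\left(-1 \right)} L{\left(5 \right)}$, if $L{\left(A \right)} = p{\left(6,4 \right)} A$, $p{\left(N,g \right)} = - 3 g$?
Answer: $2880$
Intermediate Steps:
$h{\left(M \right)} = M \left(-5 + M\right)$
$L{\left(A \right)} = - 12 A$ ($L{\left(A \right)} = \left(-3\right) 4 A = - 12 A$)
$\left(-4 - 4\right) h{\left(-1 \right)} L{\left(5 \right)} = \left(-4 - 4\right) \left(- (-5 - 1)\right) \left(\left(-12\right) 5\right) = - 8 \left(\left(-1\right) \left(-6\right)\right) \left(-60\right) = \left(-8\right) 6 \left(-60\right) = \left(-48\right) \left(-60\right) = 2880$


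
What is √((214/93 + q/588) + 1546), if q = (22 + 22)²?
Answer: 2*√164391729/651 ≈ 39.390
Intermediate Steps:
q = 1936 (q = 44² = 1936)
√((214/93 + q/588) + 1546) = √((214/93 + 1936/588) + 1546) = √((214*(1/93) + 1936*(1/588)) + 1546) = √((214/93 + 484/147) + 1546) = √(25490/4557 + 1546) = √(7070612/4557) = 2*√164391729/651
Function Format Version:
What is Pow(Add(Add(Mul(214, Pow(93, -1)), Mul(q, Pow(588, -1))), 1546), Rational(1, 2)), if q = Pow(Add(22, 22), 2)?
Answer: Mul(Rational(2, 651), Pow(164391729, Rational(1, 2))) ≈ 39.390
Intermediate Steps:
q = 1936 (q = Pow(44, 2) = 1936)
Pow(Add(Add(Mul(214, Pow(93, -1)), Mul(q, Pow(588, -1))), 1546), Rational(1, 2)) = Pow(Add(Add(Mul(214, Pow(93, -1)), Mul(1936, Pow(588, -1))), 1546), Rational(1, 2)) = Pow(Add(Add(Mul(214, Rational(1, 93)), Mul(1936, Rational(1, 588))), 1546), Rational(1, 2)) = Pow(Add(Add(Rational(214, 93), Rational(484, 147)), 1546), Rational(1, 2)) = Pow(Add(Rational(25490, 4557), 1546), Rational(1, 2)) = Pow(Rational(7070612, 4557), Rational(1, 2)) = Mul(Rational(2, 651), Pow(164391729, Rational(1, 2)))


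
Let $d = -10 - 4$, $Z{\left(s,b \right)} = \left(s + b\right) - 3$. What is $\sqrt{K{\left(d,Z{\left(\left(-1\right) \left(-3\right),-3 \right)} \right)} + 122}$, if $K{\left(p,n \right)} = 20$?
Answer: $\sqrt{142} \approx 11.916$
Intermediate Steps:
$Z{\left(s,b \right)} = -3 + b + s$ ($Z{\left(s,b \right)} = \left(b + s\right) - 3 = -3 + b + s$)
$d = -14$
$\sqrt{K{\left(d,Z{\left(\left(-1\right) \left(-3\right),-3 \right)} \right)} + 122} = \sqrt{20 + 122} = \sqrt{142}$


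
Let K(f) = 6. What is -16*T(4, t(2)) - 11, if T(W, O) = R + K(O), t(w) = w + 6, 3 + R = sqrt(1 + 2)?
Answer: -59 - 16*sqrt(3) ≈ -86.713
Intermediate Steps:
R = -3 + sqrt(3) (R = -3 + sqrt(1 + 2) = -3 + sqrt(3) ≈ -1.2680)
t(w) = 6 + w
T(W, O) = 3 + sqrt(3) (T(W, O) = (-3 + sqrt(3)) + 6 = 3 + sqrt(3))
-16*T(4, t(2)) - 11 = -16*(3 + sqrt(3)) - 11 = (-48 - 16*sqrt(3)) - 11 = -59 - 16*sqrt(3)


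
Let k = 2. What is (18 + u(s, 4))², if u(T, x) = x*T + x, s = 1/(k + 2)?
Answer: 529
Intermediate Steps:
s = ¼ (s = 1/(2 + 2) = 1/4 = ¼ ≈ 0.25000)
u(T, x) = x + T*x (u(T, x) = T*x + x = x + T*x)
(18 + u(s, 4))² = (18 + 4*(1 + ¼))² = (18 + 4*(5/4))² = (18 + 5)² = 23² = 529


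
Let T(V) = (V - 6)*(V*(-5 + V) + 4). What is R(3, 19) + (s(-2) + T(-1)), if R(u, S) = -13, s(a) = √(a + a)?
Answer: -83 + 2*I ≈ -83.0 + 2.0*I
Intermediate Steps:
s(a) = √2*√a (s(a) = √(2*a) = √2*√a)
T(V) = (-6 + V)*(4 + V*(-5 + V))
R(3, 19) + (s(-2) + T(-1)) = -13 + (√2*√(-2) + (-24 + (-1)³ - 11*(-1)² + 34*(-1))) = -13 + (√2*(I*√2) + (-24 - 1 - 11*1 - 34)) = -13 + (2*I + (-24 - 1 - 11 - 34)) = -13 + (2*I - 70) = -13 + (-70 + 2*I) = -83 + 2*I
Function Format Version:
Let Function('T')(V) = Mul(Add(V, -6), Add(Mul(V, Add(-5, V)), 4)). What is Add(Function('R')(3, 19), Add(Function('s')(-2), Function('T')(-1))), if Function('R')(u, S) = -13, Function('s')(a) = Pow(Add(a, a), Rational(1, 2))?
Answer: Add(-83, Mul(2, I)) ≈ Add(-83.000, Mul(2.0000, I))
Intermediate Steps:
Function('s')(a) = Mul(Pow(2, Rational(1, 2)), Pow(a, Rational(1, 2))) (Function('s')(a) = Pow(Mul(2, a), Rational(1, 2)) = Mul(Pow(2, Rational(1, 2)), Pow(a, Rational(1, 2))))
Function('T')(V) = Mul(Add(-6, V), Add(4, Mul(V, Add(-5, V))))
Add(Function('R')(3, 19), Add(Function('s')(-2), Function('T')(-1))) = Add(-13, Add(Mul(Pow(2, Rational(1, 2)), Pow(-2, Rational(1, 2))), Add(-24, Pow(-1, 3), Mul(-11, Pow(-1, 2)), Mul(34, -1)))) = Add(-13, Add(Mul(Pow(2, Rational(1, 2)), Mul(I, Pow(2, Rational(1, 2)))), Add(-24, -1, Mul(-11, 1), -34))) = Add(-13, Add(Mul(2, I), Add(-24, -1, -11, -34))) = Add(-13, Add(Mul(2, I), -70)) = Add(-13, Add(-70, Mul(2, I))) = Add(-83, Mul(2, I))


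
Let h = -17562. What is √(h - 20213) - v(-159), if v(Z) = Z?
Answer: 159 + 5*I*√1511 ≈ 159.0 + 194.36*I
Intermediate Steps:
√(h - 20213) - v(-159) = √(-17562 - 20213) - 1*(-159) = √(-37775) + 159 = 5*I*√1511 + 159 = 159 + 5*I*√1511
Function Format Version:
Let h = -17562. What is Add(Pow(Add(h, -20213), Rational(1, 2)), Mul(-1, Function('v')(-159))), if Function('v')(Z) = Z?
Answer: Add(159, Mul(5, I, Pow(1511, Rational(1, 2)))) ≈ Add(159.00, Mul(194.36, I))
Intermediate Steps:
Add(Pow(Add(h, -20213), Rational(1, 2)), Mul(-1, Function('v')(-159))) = Add(Pow(Add(-17562, -20213), Rational(1, 2)), Mul(-1, -159)) = Add(Pow(-37775, Rational(1, 2)), 159) = Add(Mul(5, I, Pow(1511, Rational(1, 2))), 159) = Add(159, Mul(5, I, Pow(1511, Rational(1, 2))))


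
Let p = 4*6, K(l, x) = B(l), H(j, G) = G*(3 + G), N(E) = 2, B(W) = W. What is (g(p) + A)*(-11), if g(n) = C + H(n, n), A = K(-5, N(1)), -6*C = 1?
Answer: -42427/6 ≈ -7071.2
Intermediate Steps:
C = -⅙ (C = -⅙*1 = -⅙ ≈ -0.16667)
K(l, x) = l
A = -5
p = 24
g(n) = -⅙ + n*(3 + n)
(g(p) + A)*(-11) = ((-⅙ + 24*(3 + 24)) - 5)*(-11) = ((-⅙ + 24*27) - 5)*(-11) = ((-⅙ + 648) - 5)*(-11) = (3887/6 - 5)*(-11) = (3857/6)*(-11) = -42427/6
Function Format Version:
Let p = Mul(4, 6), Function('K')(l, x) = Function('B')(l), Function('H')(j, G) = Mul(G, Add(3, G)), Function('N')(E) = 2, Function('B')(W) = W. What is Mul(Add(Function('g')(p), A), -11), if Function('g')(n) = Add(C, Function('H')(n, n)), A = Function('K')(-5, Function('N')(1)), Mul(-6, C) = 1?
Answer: Rational(-42427, 6) ≈ -7071.2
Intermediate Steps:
C = Rational(-1, 6) (C = Mul(Rational(-1, 6), 1) = Rational(-1, 6) ≈ -0.16667)
Function('K')(l, x) = l
A = -5
p = 24
Function('g')(n) = Add(Rational(-1, 6), Mul(n, Add(3, n)))
Mul(Add(Function('g')(p), A), -11) = Mul(Add(Add(Rational(-1, 6), Mul(24, Add(3, 24))), -5), -11) = Mul(Add(Add(Rational(-1, 6), Mul(24, 27)), -5), -11) = Mul(Add(Add(Rational(-1, 6), 648), -5), -11) = Mul(Add(Rational(3887, 6), -5), -11) = Mul(Rational(3857, 6), -11) = Rational(-42427, 6)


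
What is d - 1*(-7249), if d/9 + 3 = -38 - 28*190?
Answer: -41000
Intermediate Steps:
d = -48249 (d = -27 + 9*(-38 - 28*190) = -27 + 9*(-38 - 5320) = -27 + 9*(-5358) = -27 - 48222 = -48249)
d - 1*(-7249) = -48249 - 1*(-7249) = -48249 + 7249 = -41000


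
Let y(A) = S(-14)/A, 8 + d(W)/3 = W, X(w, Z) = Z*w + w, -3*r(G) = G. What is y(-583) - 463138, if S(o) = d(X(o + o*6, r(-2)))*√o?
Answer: -463138 + 514*I*√14/583 ≈ -4.6314e+5 + 3.2988*I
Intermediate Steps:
r(G) = -G/3
X(w, Z) = w + Z*w
d(W) = -24 + 3*W
S(o) = √o*(-24 + 35*o) (S(o) = (-24 + 3*((o + o*6)*(1 - ⅓*(-2))))*√o = (-24 + 3*((o + 6*o)*(1 + ⅔)))*√o = (-24 + 3*((7*o)*(5/3)))*√o = (-24 + 3*(35*o/3))*√o = (-24 + 35*o)*√o = √o*(-24 + 35*o))
y(A) = -514*I*√14/A (y(A) = (√(-14)*(-24 + 35*(-14)))/A = ((I*√14)*(-24 - 490))/A = ((I*√14)*(-514))/A = (-514*I*√14)/A = -514*I*√14/A)
y(-583) - 463138 = -514*I*√14/(-583) - 463138 = -514*I*√14*(-1/583) - 463138 = 514*I*√14/583 - 463138 = -463138 + 514*I*√14/583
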